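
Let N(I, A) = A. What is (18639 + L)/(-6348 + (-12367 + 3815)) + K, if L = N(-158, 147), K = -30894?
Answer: -230169693/7450 ≈ -30895.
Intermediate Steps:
L = 147
(18639 + L)/(-6348 + (-12367 + 3815)) + K = (18639 + 147)/(-6348 + (-12367 + 3815)) - 30894 = 18786/(-6348 - 8552) - 30894 = 18786/(-14900) - 30894 = 18786*(-1/14900) - 30894 = -9393/7450 - 30894 = -230169693/7450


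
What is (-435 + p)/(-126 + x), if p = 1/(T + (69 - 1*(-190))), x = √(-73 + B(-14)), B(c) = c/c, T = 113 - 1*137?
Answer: 357784/104105 + 51112*I*√2/312315 ≈ 3.4368 + 0.23144*I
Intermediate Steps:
T = -24 (T = 113 - 137 = -24)
B(c) = 1
x = 6*I*√2 (x = √(-73 + 1) = √(-72) = 6*I*√2 ≈ 8.4853*I)
p = 1/235 (p = 1/(-24 + (69 - 1*(-190))) = 1/(-24 + (69 + 190)) = 1/(-24 + 259) = 1/235 ≈ 0.0042553)
(-435 + p)/(-126 + x) = (-435 + 1/235)/(-126 + 6*I*√2) = -102224/(235*(-126 + 6*I*√2))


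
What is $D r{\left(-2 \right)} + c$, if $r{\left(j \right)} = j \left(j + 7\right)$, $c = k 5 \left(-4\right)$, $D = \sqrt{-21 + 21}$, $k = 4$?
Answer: $-80$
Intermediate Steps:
$D = 0$ ($D = \sqrt{0} = 0$)
$c = -80$ ($c = 4 \cdot 5 \left(-4\right) = 20 \left(-4\right) = -80$)
$r{\left(j \right)} = j \left(7 + j\right)$
$D r{\left(-2 \right)} + c = 0 \left(- 2 \left(7 - 2\right)\right) - 80 = 0 \left(\left(-2\right) 5\right) - 80 = 0 \left(-10\right) - 80 = 0 - 80 = -80$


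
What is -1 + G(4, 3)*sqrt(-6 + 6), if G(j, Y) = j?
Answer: -1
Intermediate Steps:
-1 + G(4, 3)*sqrt(-6 + 6) = -1 + 4*sqrt(-6 + 6) = -1 + 4*sqrt(0) = -1 + 4*0 = -1 + 0 = -1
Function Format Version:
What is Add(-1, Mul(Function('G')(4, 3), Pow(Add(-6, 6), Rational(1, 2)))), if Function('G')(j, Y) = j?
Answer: -1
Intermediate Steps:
Add(-1, Mul(Function('G')(4, 3), Pow(Add(-6, 6), Rational(1, 2)))) = Add(-1, Mul(4, Pow(Add(-6, 6), Rational(1, 2)))) = Add(-1, Mul(4, Pow(0, Rational(1, 2)))) = Add(-1, Mul(4, 0)) = Add(-1, 0) = -1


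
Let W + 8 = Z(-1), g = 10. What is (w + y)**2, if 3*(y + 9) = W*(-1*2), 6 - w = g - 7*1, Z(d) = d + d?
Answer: 4/9 ≈ 0.44444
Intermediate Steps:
Z(d) = 2*d
w = 3 (w = 6 - (10 - 7*1) = 6 - (10 - 7) = 6 - 1*3 = 6 - 3 = 3)
W = -10 (W = -8 + 2*(-1) = -8 - 2 = -10)
y = -7/3 (y = -9 + (-(-10)*2)/3 = -9 + (-10*(-2))/3 = -9 + (1/3)*20 = -9 + 20/3 = -7/3 ≈ -2.3333)
(w + y)**2 = (3 - 7/3)**2 = (2/3)**2 = 4/9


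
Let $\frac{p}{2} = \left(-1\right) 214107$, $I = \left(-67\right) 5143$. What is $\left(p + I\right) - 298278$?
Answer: $-1071073$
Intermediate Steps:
$I = -344581$
$p = -428214$ ($p = 2 \left(\left(-1\right) 214107\right) = 2 \left(-214107\right) = -428214$)
$\left(p + I\right) - 298278 = \left(-428214 - 344581\right) - 298278 = -772795 - 298278 = -1071073$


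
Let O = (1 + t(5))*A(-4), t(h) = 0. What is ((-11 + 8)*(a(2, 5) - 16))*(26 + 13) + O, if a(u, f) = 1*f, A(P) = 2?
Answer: 1289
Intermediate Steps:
a(u, f) = f
O = 2 (O = (1 + 0)*2 = 1*2 = 2)
((-11 + 8)*(a(2, 5) - 16))*(26 + 13) + O = ((-11 + 8)*(5 - 16))*(26 + 13) + 2 = -3*(-11)*39 + 2 = 33*39 + 2 = 1287 + 2 = 1289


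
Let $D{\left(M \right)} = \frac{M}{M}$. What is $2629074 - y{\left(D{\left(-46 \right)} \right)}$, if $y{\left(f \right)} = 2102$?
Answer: $2626972$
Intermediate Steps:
$D{\left(M \right)} = 1$
$2629074 - y{\left(D{\left(-46 \right)} \right)} = 2629074 - 2102 = 2626972$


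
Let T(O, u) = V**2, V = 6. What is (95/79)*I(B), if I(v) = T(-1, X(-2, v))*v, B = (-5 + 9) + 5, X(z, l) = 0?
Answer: 30780/79 ≈ 389.62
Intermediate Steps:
T(O, u) = 36 (T(O, u) = 6**2 = 36)
B = 9 (B = 4 + 5 = 9)
I(v) = 36*v
(95/79)*I(B) = (95/79)*(36*9) = (95*(1/79))*324 = (95/79)*324 = 30780/79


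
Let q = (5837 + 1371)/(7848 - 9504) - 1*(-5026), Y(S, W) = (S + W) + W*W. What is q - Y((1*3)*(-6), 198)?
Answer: -7113007/207 ≈ -34362.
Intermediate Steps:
Y(S, W) = S + W + W**2 (Y(S, W) = (S + W) + W**2 = S + W + W**2)
q = 1039481/207 (q = 7208/(-1656) + 5026 = 7208*(-1/1656) + 5026 = -901/207 + 5026 = 1039481/207 ≈ 5021.6)
q - Y((1*3)*(-6), 198) = 1039481/207 - ((1*3)*(-6) + 198 + 198**2) = 1039481/207 - (3*(-6) + 198 + 39204) = 1039481/207 - (-18 + 198 + 39204) = 1039481/207 - 1*39384 = 1039481/207 - 39384 = -7113007/207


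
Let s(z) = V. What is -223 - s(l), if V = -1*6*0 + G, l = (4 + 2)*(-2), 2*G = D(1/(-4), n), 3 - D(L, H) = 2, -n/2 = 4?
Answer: -447/2 ≈ -223.50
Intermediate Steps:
n = -8 (n = -2*4 = -8)
D(L, H) = 1 (D(L, H) = 3 - 1*2 = 3 - 2 = 1)
G = ½ (G = (½)*1 = ½ ≈ 0.50000)
l = -12 (l = 6*(-2) = -12)
V = ½ (V = -1*6*0 + ½ = -6*0 + ½ = 0 + ½ = ½ ≈ 0.50000)
s(z) = ½
-223 - s(l) = -223 - 1*½ = -223 - ½ = -447/2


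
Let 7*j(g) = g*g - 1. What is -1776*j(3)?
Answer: -14208/7 ≈ -2029.7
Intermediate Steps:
j(g) = -1/7 + g**2/7 (j(g) = (g*g - 1)/7 = (g**2 - 1)/7 = (-1 + g**2)/7 = -1/7 + g**2/7)
-1776*j(3) = -1776*(-1/7 + (1/7)*3**2) = -1776*(-1/7 + (1/7)*9) = -1776*(-1/7 + 9/7) = -1776*8/7 = -14208/7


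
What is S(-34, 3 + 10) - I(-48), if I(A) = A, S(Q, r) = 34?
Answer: 82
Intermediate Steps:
S(-34, 3 + 10) - I(-48) = 34 - 1*(-48) = 34 + 48 = 82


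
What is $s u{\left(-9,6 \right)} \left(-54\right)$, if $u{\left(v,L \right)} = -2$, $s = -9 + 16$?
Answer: $756$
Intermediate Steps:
$s = 7$
$s u{\left(-9,6 \right)} \left(-54\right) = 7 \left(-2\right) \left(-54\right) = \left(-14\right) \left(-54\right) = 756$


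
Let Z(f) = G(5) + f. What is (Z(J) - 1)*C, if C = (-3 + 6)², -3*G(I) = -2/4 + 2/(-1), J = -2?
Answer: -39/2 ≈ -19.500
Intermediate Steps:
G(I) = ⅚ (G(I) = -(-2/4 + 2/(-1))/3 = -(-2*¼ + 2*(-1))/3 = -(-½ - 2)/3 = -⅓*(-5/2) = ⅚)
Z(f) = ⅚ + f
C = 9 (C = 3² = 9)
(Z(J) - 1)*C = ((⅚ - 2) - 1)*9 = (-7/6 - 1)*9 = -13/6*9 = -39/2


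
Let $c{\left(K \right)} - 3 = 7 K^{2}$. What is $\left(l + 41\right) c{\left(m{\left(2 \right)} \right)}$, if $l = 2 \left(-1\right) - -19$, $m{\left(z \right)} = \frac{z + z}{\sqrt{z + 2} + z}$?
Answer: $580$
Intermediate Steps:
$m{\left(z \right)} = \frac{2 z}{z + \sqrt{2 + z}}$ ($m{\left(z \right)} = \frac{2 z}{\sqrt{2 + z} + z} = \frac{2 z}{z + \sqrt{2 + z}}$)
$c{\left(K \right)} = 3 + 7 K^{2}$
$l = 17$ ($l = -2 + 19 = 17$)
$\left(l + 41\right) c{\left(m{\left(2 \right)} \right)} = \left(17 + 41\right) \left(3 + 7 \left(2 \cdot 2 \frac{1}{2 + \sqrt{2 + 2}}\right)^{2}\right) = 58 \left(3 + 7 \left(2 \cdot 2 \frac{1}{2 + \sqrt{4}}\right)^{2}\right) = 58 \left(3 + 7 \left(2 \cdot 2 \frac{1}{2 + 2}\right)^{2}\right) = 58 \left(3 + 7 \left(2 \cdot 2 \cdot \frac{1}{4}\right)^{2}\right) = 58 \left(3 + 7 \cdot 1^{2}\right) = 58 \left(3 + 7 \cdot 1\right) = 58 \left(3 + 7\right) = 58 \cdot 10 = 580$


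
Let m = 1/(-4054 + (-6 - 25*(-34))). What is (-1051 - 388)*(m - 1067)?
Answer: 4928677169/3210 ≈ 1.5354e+6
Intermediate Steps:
m = -1/3210 (m = 1/(-4054 + (-6 + 850)) = 1/(-4054 + 844) = 1/(-3210) = -1/3210 ≈ -0.00031153)
(-1051 - 388)*(m - 1067) = (-1051 - 388)*(-1/3210 - 1067) = -1439*(-3425071/3210) = 4928677169/3210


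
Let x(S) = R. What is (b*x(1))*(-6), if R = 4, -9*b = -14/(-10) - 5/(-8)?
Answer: 27/5 ≈ 5.4000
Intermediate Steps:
b = -9/40 (b = -(-14/(-10) - 5/(-8))/9 = -(-14*(-⅒) - 5*(-⅛))/9 = -(7/5 + 5/8)/9 = -⅑*81/40 = -9/40 ≈ -0.22500)
x(S) = 4
(b*x(1))*(-6) = -9/40*4*(-6) = -9/10*(-6) = 27/5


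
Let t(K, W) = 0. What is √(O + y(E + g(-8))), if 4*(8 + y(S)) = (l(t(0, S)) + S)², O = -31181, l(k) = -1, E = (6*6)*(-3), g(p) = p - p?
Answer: 5*I*√4515/2 ≈ 167.98*I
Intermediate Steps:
g(p) = 0
E = -108 (E = 36*(-3) = -108)
y(S) = -8 + (-1 + S)²/4
√(O + y(E + g(-8))) = √(-31181 + (-8 + (-1 + (-108 + 0))²/4)) = √(-31181 + (-8 + (-1 - 108)²/4)) = √(-31181 + (-8 + (¼)*(-109)²)) = √(-31181 + (-8 + (¼)*11881)) = √(-31181 + (-8 + 11881/4)) = √(-31181 + 11849/4) = √(-112875/4) = 5*I*√4515/2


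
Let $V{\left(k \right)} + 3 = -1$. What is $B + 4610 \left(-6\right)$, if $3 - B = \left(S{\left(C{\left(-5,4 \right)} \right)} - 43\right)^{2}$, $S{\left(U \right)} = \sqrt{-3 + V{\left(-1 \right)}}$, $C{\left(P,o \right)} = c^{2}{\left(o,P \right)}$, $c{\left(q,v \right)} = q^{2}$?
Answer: $-29499 + 86 i \sqrt{7} \approx -29499.0 + 227.53 i$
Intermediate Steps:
$V{\left(k \right)} = -4$ ($V{\left(k \right)} = -3 - 1 = -4$)
$C{\left(P,o \right)} = o^{4}$ ($C{\left(P,o \right)} = \left(o^{2}\right)^{2} = o^{4}$)
$S{\left(U \right)} = i \sqrt{7}$ ($S{\left(U \right)} = \sqrt{-3 - 4} = \sqrt{-7} = i \sqrt{7}$)
$B = 3 - \left(-43 + i \sqrt{7}\right)^{2}$ ($B = 3 - \left(i \sqrt{7} - 43\right)^{2} = 3 - \left(-43 + i \sqrt{7}\right)^{2} \approx -1839.0 + 227.53 i$)
$B + 4610 \left(-6\right) = \left(-1839 + 86 i \sqrt{7}\right) + 4610 \left(-6\right) = \left(-1839 + 86 i \sqrt{7}\right) - 27660 = -29499 + 86 i \sqrt{7}$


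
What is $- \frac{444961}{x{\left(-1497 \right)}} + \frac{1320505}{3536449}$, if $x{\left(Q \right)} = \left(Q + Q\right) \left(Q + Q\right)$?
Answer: $\frac{10263472474691}{31700856148164} \approx 0.32376$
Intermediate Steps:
$x{\left(Q \right)} = 4 Q^{2}$ ($x{\left(Q \right)} = 2 Q 2 Q = 4 Q^{2}$)
$- \frac{444961}{x{\left(-1497 \right)}} + \frac{1320505}{3536449} = - \frac{444961}{4 \left(-1497\right)^{2}} + \frac{1320505}{3536449} = - \frac{444961}{4 \cdot 2241009} + 1320505 \cdot \frac{1}{3536449} = - \frac{444961}{8964036} + \frac{1320505}{3536449} = \frac{10263472474691}{31700856148164}$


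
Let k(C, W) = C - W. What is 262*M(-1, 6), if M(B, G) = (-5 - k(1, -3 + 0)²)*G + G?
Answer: -31440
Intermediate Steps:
M(B, G) = -20*G (M(B, G) = (-5 - (1 - (-3 + 0))²)*G + G = (-5 - (1 - 1*(-3))²)*G + G = (-5 - (1 + 3)²)*G + G = (-5 - 1*4²)*G + G = (-5 - 1*16)*G + G = (-5 - 16)*G + G = -21*G + G = -20*G)
262*M(-1, 6) = 262*(-20*6) = 262*(-120) = -31440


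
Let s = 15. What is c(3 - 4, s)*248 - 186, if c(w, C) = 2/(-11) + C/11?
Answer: 1178/11 ≈ 107.09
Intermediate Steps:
c(w, C) = -2/11 + C/11 (c(w, C) = 2*(-1/11) + C*(1/11) = -2/11 + C/11)
c(3 - 4, s)*248 - 186 = (-2/11 + (1/11)*15)*248 - 186 = (-2/11 + 15/11)*248 - 186 = (13/11)*248 - 186 = 3224/11 - 186 = 1178/11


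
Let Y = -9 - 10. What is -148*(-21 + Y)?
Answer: 5920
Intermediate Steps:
Y = -19
-148*(-21 + Y) = -148*(-21 - 19) = -148*(-40) = 5920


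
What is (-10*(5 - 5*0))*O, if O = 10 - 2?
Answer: -400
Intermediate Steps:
O = 8
(-10*(5 - 5*0))*O = -10*(5 - 5*0)*8 = -10*(5 + 0)*8 = -10*5*8 = -50*8 = -400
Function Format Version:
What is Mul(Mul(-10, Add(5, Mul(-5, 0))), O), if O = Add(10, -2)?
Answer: -400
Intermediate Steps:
O = 8
Mul(Mul(-10, Add(5, Mul(-5, 0))), O) = Mul(Mul(-10, Add(5, Mul(-5, 0))), 8) = Mul(Mul(-10, Add(5, 0)), 8) = Mul(Mul(-10, 5), 8) = Mul(-50, 8) = -400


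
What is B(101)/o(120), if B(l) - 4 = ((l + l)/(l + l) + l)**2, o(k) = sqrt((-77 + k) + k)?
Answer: 10408*sqrt(163)/163 ≈ 815.22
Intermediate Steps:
o(k) = sqrt(-77 + 2*k)
B(l) = 4 + (1 + l)**2 (B(l) = 4 + ((l + l)/(l + l) + l)**2 = 4 + ((2*l)/((2*l)) + l)**2 = 4 + ((2*l)*(1/(2*l)) + l)**2 = 4 + (1 + l)**2)
B(101)/o(120) = (4 + (1 + 101)**2)/(sqrt(-77 + 2*120)) = (4 + 102**2)/(sqrt(-77 + 240)) = (4 + 10404)/(sqrt(163)) = 10408*(sqrt(163)/163) = 10408*sqrt(163)/163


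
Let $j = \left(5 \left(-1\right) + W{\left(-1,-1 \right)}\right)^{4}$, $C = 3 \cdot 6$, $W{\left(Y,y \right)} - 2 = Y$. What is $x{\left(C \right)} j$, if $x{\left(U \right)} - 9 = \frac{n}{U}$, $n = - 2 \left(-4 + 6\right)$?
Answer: $\frac{20224}{9} \approx 2247.1$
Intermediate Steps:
$W{\left(Y,y \right)} = 2 + Y$
$n = -4$ ($n = \left(-2\right) 2 = -4$)
$C = 18$
$x{\left(U \right)} = 9 - \frac{4}{U}$
$j = 256$ ($j = \left(5 \left(-1\right) + \left(2 - 1\right)\right)^{4} = \left(-5 + 1\right)^{4} = \left(-4\right)^{4} = 256$)
$x{\left(C \right)} j = \left(9 - \frac{4}{18}\right) 256 = \left(9 - \frac{2}{9}\right) 256 = \frac{79}{9} \cdot 256 = \frac{20224}{9}$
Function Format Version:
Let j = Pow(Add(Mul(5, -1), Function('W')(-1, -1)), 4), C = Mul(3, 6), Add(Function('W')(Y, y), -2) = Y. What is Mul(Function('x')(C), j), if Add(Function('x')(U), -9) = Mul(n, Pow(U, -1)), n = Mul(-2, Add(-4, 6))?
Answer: Rational(20224, 9) ≈ 2247.1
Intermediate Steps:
Function('W')(Y, y) = Add(2, Y)
n = -4 (n = Mul(-2, 2) = -4)
C = 18
Function('x')(U) = Add(9, Mul(-4, Pow(U, -1)))
j = 256 (j = Pow(Add(Mul(5, -1), Add(2, -1)), 4) = Pow(Add(-5, 1), 4) = Pow(-4, 4) = 256)
Mul(Function('x')(C), j) = Mul(Add(9, Mul(-4, Pow(18, -1))), 256) = Mul(Add(9, Mul(-4, Rational(1, 18))), 256) = Mul(Add(9, Rational(-2, 9)), 256) = Mul(Rational(79, 9), 256) = Rational(20224, 9)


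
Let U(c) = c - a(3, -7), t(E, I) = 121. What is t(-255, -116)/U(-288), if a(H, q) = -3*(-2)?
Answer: -121/294 ≈ -0.41156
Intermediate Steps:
a(H, q) = 6
U(c) = -6 + c (U(c) = c - 1*6 = c - 6 = -6 + c)
t(-255, -116)/U(-288) = 121/(-6 - 288) = 121/(-294) = 121*(-1/294) = -121/294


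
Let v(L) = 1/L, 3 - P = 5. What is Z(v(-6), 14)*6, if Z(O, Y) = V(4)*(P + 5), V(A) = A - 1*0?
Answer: 72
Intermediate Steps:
P = -2 (P = 3 - 1*5 = 3 - 5 = -2)
V(A) = A (V(A) = A + 0 = A)
v(L) = 1/L
Z(O, Y) = 12 (Z(O, Y) = 4*(-2 + 5) = 4*3 = 12)
Z(v(-6), 14)*6 = 12*6 = 72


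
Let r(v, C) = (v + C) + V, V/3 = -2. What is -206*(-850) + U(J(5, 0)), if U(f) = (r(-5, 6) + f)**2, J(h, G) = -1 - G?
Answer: 175136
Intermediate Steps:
V = -6 (V = 3*(-2) = -6)
r(v, C) = -6 + C + v (r(v, C) = (v + C) - 6 = (C + v) - 6 = -6 + C + v)
U(f) = (-5 + f)**2 (U(f) = ((-6 + 6 - 5) + f)**2 = (-5 + f)**2)
-206*(-850) + U(J(5, 0)) = -206*(-850) + (-5 + (-1 - 1*0))**2 = 175100 + (-5 + (-1 + 0))**2 = 175100 + (-5 - 1)**2 = 175100 + (-6)**2 = 175100 + 36 = 175136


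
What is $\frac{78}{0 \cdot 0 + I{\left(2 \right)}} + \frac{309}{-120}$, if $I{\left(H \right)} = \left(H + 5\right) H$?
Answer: $\frac{839}{280} \approx 2.9964$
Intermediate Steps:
$I{\left(H \right)} = H \left(5 + H\right)$ ($I{\left(H \right)} = \left(5 + H\right) H = H \left(5 + H\right)$)
$\frac{78}{0 \cdot 0 + I{\left(2 \right)}} + \frac{309}{-120} = \frac{78}{0 \cdot 0 + 2 \left(5 + 2\right)} + \frac{309}{-120} = \frac{78}{0 + 2 \cdot 7} + 309 \left(- \frac{1}{120}\right) = \frac{78}{0 + 14} - \frac{103}{40} = \frac{78}{14} - \frac{103}{40} = 78 \cdot \frac{1}{14} - \frac{103}{40} = \frac{39}{7} - \frac{103}{40} = \frac{839}{280}$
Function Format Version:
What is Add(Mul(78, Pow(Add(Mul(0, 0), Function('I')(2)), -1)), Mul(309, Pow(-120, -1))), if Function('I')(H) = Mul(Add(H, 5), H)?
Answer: Rational(839, 280) ≈ 2.9964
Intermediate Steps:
Function('I')(H) = Mul(H, Add(5, H)) (Function('I')(H) = Mul(Add(5, H), H) = Mul(H, Add(5, H)))
Add(Mul(78, Pow(Add(Mul(0, 0), Function('I')(2)), -1)), Mul(309, Pow(-120, -1))) = Add(Mul(78, Pow(Add(Mul(0, 0), Mul(2, Add(5, 2))), -1)), Mul(309, Pow(-120, -1))) = Add(Mul(78, Pow(Add(0, Mul(2, 7)), -1)), Mul(309, Rational(-1, 120))) = Add(Mul(78, Pow(Add(0, 14), -1)), Rational(-103, 40)) = Add(Mul(78, Pow(14, -1)), Rational(-103, 40)) = Add(Mul(78, Rational(1, 14)), Rational(-103, 40)) = Add(Rational(39, 7), Rational(-103, 40)) = Rational(839, 280)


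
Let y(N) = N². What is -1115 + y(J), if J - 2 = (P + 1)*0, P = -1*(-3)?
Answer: -1111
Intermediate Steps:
P = 3
J = 2 (J = 2 + (3 + 1)*0 = 2 + 4*0 = 2 + 0 = 2)
-1115 + y(J) = -1115 + 2² = -1115 + 4 = -1111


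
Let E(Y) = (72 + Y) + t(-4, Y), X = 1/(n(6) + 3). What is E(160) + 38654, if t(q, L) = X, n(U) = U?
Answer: 349975/9 ≈ 38886.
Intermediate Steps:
X = 1/9 (X = 1/(6 + 3) = 1/9 ≈ 0.11111)
t(q, L) = 1/9
E(Y) = 649/9 + Y (E(Y) = (72 + Y) + 1/9 = 649/9 + Y)
E(160) + 38654 = (649/9 + 160) + 38654 = 2089/9 + 38654 = 349975/9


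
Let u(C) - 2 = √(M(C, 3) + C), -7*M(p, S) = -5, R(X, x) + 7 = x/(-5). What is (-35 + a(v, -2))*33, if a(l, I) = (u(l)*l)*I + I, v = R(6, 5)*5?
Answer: 4059 + 13200*I*√77/7 ≈ 4059.0 + 16547.0*I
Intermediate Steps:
R(X, x) = -7 - x/5 (R(X, x) = -7 + x/(-5) = -7 + x*(-⅕) = -7 - x/5)
M(p, S) = 5/7 (M(p, S) = -⅐*(-5) = 5/7)
v = -40 (v = (-7 - ⅕*5)*5 = (-7 - 1)*5 = -8*5 = -40)
u(C) = 2 + √(5/7 + C)
a(l, I) = I + I*l*(2 + √(35 + 49*l)/7) (a(l, I) = ((2 + √(35 + 49*l)/7)*l)*I + I = (l*(2 + √(35 + 49*l)/7))*I + I = I*l*(2 + √(35 + 49*l)/7) + I = I + I*l*(2 + √(35 + 49*l)/7))
(-35 + a(v, -2))*33 = (-35 + (⅐)*(-2)*(7 - 40*(14 + √(35 + 49*(-40)))))*33 = (-35 + (⅐)*(-2)*(7 - 40*(14 + √(35 - 1960))))*33 = (-35 + (⅐)*(-2)*(7 - 40*(14 + √(-1925))))*33 = (-35 + (⅐)*(-2)*(7 - 40*(14 + 5*I*√77)))*33 = (-35 + (⅐)*(-2)*(7 + (-560 - 200*I*√77)))*33 = (-35 + (⅐)*(-2)*(-553 - 200*I*√77))*33 = (-35 + (158 + 400*I*√77/7))*33 = (123 + 400*I*√77/7)*33 = 4059 + 13200*I*√77/7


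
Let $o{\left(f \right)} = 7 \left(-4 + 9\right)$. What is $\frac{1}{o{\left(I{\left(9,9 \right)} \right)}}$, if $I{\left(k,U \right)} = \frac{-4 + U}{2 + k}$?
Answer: $\frac{1}{35} \approx 0.028571$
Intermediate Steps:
$I{\left(k,U \right)} = \frac{-4 + U}{2 + k}$
$o{\left(f \right)} = 35$ ($o{\left(f \right)} = 7 \cdot 5 = 35$)
$\frac{1}{o{\left(I{\left(9,9 \right)} \right)}} = \frac{1}{35}$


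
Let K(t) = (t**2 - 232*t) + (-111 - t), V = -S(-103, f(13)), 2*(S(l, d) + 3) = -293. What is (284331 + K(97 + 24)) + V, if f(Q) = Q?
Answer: 541635/2 ≈ 2.7082e+5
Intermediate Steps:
S(l, d) = -299/2 (S(l, d) = -3 + (1/2)*(-293) = -3 - 293/2 = -299/2)
V = 299/2 (V = -1*(-299/2) = 299/2 ≈ 149.50)
K(t) = -111 + t**2 - 233*t
(284331 + K(97 + 24)) + V = (284331 + (-111 + (97 + 24)**2 - 233*(97 + 24))) + 299/2 = (284331 + (-111 + 121**2 - 233*121)) + 299/2 = (284331 + (-111 + 14641 - 28193)) + 299/2 = (284331 - 13663) + 299/2 = 270668 + 299/2 = 541635/2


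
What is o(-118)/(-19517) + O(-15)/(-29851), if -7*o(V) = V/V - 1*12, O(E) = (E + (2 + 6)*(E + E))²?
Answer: -8883978836/4078213769 ≈ -2.1784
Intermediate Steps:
O(E) = 289*E² (O(E) = (E + 8*(2*E))² = (E + 16*E)² = (17*E)² = 289*E²)
o(V) = 11/7 (o(V) = -(V/V - 1*12)/7 = -(1 - 12)/7 = -⅐*(-11) = 11/7)
o(-118)/(-19517) + O(-15)/(-29851) = (11/7)/(-19517) + (289*(-15)²)/(-29851) = (11/7)*(-1/19517) + (289*225)*(-1/29851) = -11/136619 + 65025*(-1/29851) = -11/136619 - 65025/29851 = -8883978836/4078213769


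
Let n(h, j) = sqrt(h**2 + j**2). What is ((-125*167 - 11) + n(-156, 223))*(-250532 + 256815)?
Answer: -131226738 + 6283*sqrt(74065) ≈ -1.2952e+8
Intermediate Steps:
((-125*167 - 11) + n(-156, 223))*(-250532 + 256815) = ((-125*167 - 11) + sqrt((-156)**2 + 223**2))*(-250532 + 256815) = ((-20875 - 11) + sqrt(24336 + 49729))*6283 = (-20886 + sqrt(74065))*6283 = -131226738 + 6283*sqrt(74065)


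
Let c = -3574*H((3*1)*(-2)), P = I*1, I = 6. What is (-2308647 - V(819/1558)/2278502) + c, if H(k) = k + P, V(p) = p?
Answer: -8195480104985871/3549906116 ≈ -2.3086e+6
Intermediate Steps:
P = 6 (P = 6*1 = 6)
H(k) = 6 + k (H(k) = k + 6 = 6 + k)
c = 0 (c = -3574*(6 + (3*1)*(-2)) = -3574*(6 + 3*(-2)) = -3574*(6 - 6) = -3574*0 = 0)
(-2308647 - V(819/1558)/2278502) + c = (-2308647 - 819/1558/2278502) + 0 = (-2308647 - 819*(1/1558)/2278502) + 0 = (-2308647 - 819/(1558*2278502)) + 0 = (-2308647 - 1*819/3549906116) + 0 = (-2308647 - 819/3549906116) + 0 = -8195480104985871/3549906116 + 0 = -8195480104985871/3549906116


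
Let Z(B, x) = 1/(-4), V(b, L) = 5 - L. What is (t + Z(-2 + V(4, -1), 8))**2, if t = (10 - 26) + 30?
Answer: 3025/16 ≈ 189.06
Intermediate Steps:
t = 14 (t = -16 + 30 = 14)
Z(B, x) = -1/4
(t + Z(-2 + V(4, -1), 8))**2 = (14 - 1/4)**2 = (55/4)**2 = 3025/16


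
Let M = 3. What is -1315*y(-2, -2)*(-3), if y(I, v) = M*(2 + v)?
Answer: 0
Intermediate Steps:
y(I, v) = 6 + 3*v (y(I, v) = 3*(2 + v) = 6 + 3*v)
-1315*y(-2, -2)*(-3) = -1315*(6 + 3*(-2))*(-3) = -1315*(6 - 6)*(-3) = -0*(-3) = -1315*0 = 0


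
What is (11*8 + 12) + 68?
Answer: 168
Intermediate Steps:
(11*8 + 12) + 68 = (88 + 12) + 68 = 100 + 68 = 168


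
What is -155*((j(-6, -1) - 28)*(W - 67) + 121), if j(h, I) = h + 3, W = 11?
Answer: -287835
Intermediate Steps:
j(h, I) = 3 + h
-155*((j(-6, -1) - 28)*(W - 67) + 121) = -155*(((3 - 6) - 28)*(11 - 67) + 121) = -155*((-3 - 28)*(-56) + 121) = -155*(-31*(-56) + 121) = -155*(1736 + 121) = -155*1857 = -287835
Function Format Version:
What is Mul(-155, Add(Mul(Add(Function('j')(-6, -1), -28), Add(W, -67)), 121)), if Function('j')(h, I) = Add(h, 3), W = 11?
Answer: -287835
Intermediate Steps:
Function('j')(h, I) = Add(3, h)
Mul(-155, Add(Mul(Add(Function('j')(-6, -1), -28), Add(W, -67)), 121)) = Mul(-155, Add(Mul(Add(Add(3, -6), -28), Add(11, -67)), 121)) = Mul(-155, Add(Mul(Add(-3, -28), -56), 121)) = Mul(-155, Add(Mul(-31, -56), 121)) = Mul(-155, Add(1736, 121)) = Mul(-155, 1857) = -287835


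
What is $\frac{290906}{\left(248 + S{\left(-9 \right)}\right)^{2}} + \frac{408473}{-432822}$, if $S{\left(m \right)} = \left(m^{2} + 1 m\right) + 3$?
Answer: $\frac{6407302855}{3473529726} \approx 1.8446$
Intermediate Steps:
$S{\left(m \right)} = 3 + m + m^{2}$ ($S{\left(m \right)} = \left(m^{2} + m\right) + 3 = \left(m + m^{2}\right) + 3 = 3 + m + m^{2}$)
$\frac{290906}{\left(248 + S{\left(-9 \right)}\right)^{2}} + \frac{408473}{-432822} = \frac{290906}{\left(248 + \left(3 - 9 + \left(-9\right)^{2}\right)\right)^{2}} + \frac{408473}{-432822} = \frac{290906}{\left(248 + \left(3 - 9 + 81\right)\right)^{2}} + 408473 \left(- \frac{1}{432822}\right) = \frac{290906}{\left(248 + 75\right)^{2}} - \frac{31421}{33294} = \frac{290906}{323^{2}} - \frac{31421}{33294} = \frac{290906}{104329} - \frac{31421}{33294} = \frac{6407302855}{3473529726}$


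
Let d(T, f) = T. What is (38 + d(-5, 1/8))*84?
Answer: 2772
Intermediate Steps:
(38 + d(-5, 1/8))*84 = (38 - 5)*84 = 33*84 = 2772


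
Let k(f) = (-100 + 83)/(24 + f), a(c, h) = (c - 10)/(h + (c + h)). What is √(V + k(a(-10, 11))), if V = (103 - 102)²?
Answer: 4*√67/67 ≈ 0.48868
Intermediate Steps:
a(c, h) = (-10 + c)/(c + 2*h)
k(f) = -17/(24 + f)
V = 1 (V = 1² = 1)
√(V + k(a(-10, 11))) = √(1 - 17/(24 + (-10 - 10)/(-10 + 2*11))) = √(1 - 17/(24 - 20/(-10 + 22))) = √(1 - 17/(24 - 20/12)) = √(1 - 17/(24 + (1/12)*(-20))) = √(1 - 17/(24 - 5/3)) = √(1 - 17/67/3) = √(1 - 17*3/67) = √(1 - 51/67) = √(16/67) = 4*√67/67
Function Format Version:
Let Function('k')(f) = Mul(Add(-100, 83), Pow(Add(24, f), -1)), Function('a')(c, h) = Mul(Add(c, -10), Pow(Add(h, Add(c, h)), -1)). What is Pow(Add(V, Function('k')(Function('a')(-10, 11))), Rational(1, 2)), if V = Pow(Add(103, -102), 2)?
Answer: Mul(Rational(4, 67), Pow(67, Rational(1, 2))) ≈ 0.48868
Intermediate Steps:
Function('a')(c, h) = Mul(Pow(Add(c, Mul(2, h)), -1), Add(-10, c)) (Function('a')(c, h) = Mul(Add(-10, c), Pow(Add(c, Mul(2, h)), -1)) = Mul(Pow(Add(c, Mul(2, h)), -1), Add(-10, c)))
Function('k')(f) = Mul(-17, Pow(Add(24, f), -1))
V = 1 (V = Pow(1, 2) = 1)
Pow(Add(V, Function('k')(Function('a')(-10, 11))), Rational(1, 2)) = Pow(Add(1, Mul(-17, Pow(Add(24, Mul(Pow(Add(-10, Mul(2, 11)), -1), Add(-10, -10))), -1))), Rational(1, 2)) = Pow(Add(1, Mul(-17, Pow(Add(24, Mul(Pow(Add(-10, 22), -1), -20)), -1))), Rational(1, 2)) = Pow(Add(1, Mul(-17, Pow(Add(24, Mul(Pow(12, -1), -20)), -1))), Rational(1, 2)) = Pow(Add(1, Mul(-17, Pow(Add(24, Mul(Rational(1, 12), -20)), -1))), Rational(1, 2)) = Pow(Add(1, Mul(-17, Pow(Add(24, Rational(-5, 3)), -1))), Rational(1, 2)) = Pow(Add(1, Mul(-17, Pow(Rational(67, 3), -1))), Rational(1, 2)) = Pow(Add(1, Mul(-17, Rational(3, 67))), Rational(1, 2)) = Pow(Add(1, Rational(-51, 67)), Rational(1, 2)) = Pow(Rational(16, 67), Rational(1, 2)) = Mul(Rational(4, 67), Pow(67, Rational(1, 2)))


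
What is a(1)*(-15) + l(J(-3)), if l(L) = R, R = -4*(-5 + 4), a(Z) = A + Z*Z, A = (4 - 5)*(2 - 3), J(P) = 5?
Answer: -26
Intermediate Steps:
A = 1 (A = -1*(-1) = 1)
a(Z) = 1 + Z² (a(Z) = 1 + Z*Z = 1 + Z²)
R = 4 (R = -4*(-1) = 4)
l(L) = 4
a(1)*(-15) + l(J(-3)) = (1 + 1²)*(-15) + 4 = (1 + 1)*(-15) + 4 = 2*(-15) + 4 = -30 + 4 = -26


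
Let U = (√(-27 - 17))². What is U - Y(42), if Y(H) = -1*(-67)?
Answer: -111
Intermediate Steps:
Y(H) = 67
U = -44 (U = (√(-44))² = (2*I*√11)² = -44)
U - Y(42) = -44 - 1*67 = -44 - 67 = -111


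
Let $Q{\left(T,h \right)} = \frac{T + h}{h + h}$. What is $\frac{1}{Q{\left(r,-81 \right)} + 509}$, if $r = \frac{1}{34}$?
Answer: $\frac{5508}{2806325} \approx 0.0019627$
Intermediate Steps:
$r = \frac{1}{34} \approx 0.029412$
$Q{\left(T,h \right)} = \frac{T + h}{2 h}$
$\frac{1}{Q{\left(r,-81 \right)} + 509} = \frac{1}{\frac{\frac{1}{34} - 81}{2 \left(-81\right)} + 509} = \frac{1}{\frac{1}{2} \left(- \frac{1}{81}\right) \left(- \frac{2753}{34}\right) + 509} = \frac{1}{\frac{2753}{5508} + 509} = \frac{1}{\frac{2806325}{5508}} = \frac{5508}{2806325}$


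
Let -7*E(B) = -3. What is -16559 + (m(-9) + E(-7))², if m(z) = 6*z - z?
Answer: -714047/49 ≈ -14572.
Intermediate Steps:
E(B) = 3/7 (E(B) = -⅐*(-3) = 3/7)
m(z) = 5*z
-16559 + (m(-9) + E(-7))² = -16559 + (5*(-9) + 3/7)² = -16559 + (-45 + 3/7)² = -16559 + (-312/7)² = -16559 + 97344/49 = -714047/49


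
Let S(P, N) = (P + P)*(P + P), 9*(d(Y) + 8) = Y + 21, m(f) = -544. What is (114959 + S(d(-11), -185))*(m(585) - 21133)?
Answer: -202182571235/81 ≈ -2.4961e+9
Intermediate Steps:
d(Y) = -17/3 + Y/9 (d(Y) = -8 + (Y + 21)/9 = -8 + (21 + Y)/9 = -8 + (7/3 + Y/9) = -17/3 + Y/9)
S(P, N) = 4*P² (S(P, N) = (2*P)*(2*P) = 4*P²)
(114959 + S(d(-11), -185))*(m(585) - 21133) = (114959 + 4*(-17/3 + (⅑)*(-11))²)*(-544 - 21133) = (114959 + 4*(-17/3 - 11/9)²)*(-21677) = (114959 + 4*(-62/9)²)*(-21677) = (114959 + 4*(3844/81))*(-21677) = (114959 + 15376/81)*(-21677) = (9327055/81)*(-21677) = -202182571235/81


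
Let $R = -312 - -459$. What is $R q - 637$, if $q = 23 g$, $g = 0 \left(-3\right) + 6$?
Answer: $19649$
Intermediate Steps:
$g = 6$ ($g = 0 + 6 = 6$)
$q = 138$ ($q = 23 \cdot 6 = 138$)
$R = 147$ ($R = -312 + 459 = 147$)
$R q - 637 = 147 \cdot 138 - 637 = 20286 - 637 = 19649$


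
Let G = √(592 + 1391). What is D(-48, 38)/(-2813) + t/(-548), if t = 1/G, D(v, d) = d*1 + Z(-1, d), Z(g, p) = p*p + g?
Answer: -1481/2813 - √1983/1086684 ≈ -0.52653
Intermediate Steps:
Z(g, p) = g + p² (Z(g, p) = p² + g = g + p²)
G = √1983 ≈ 44.531
D(v, d) = -1 + d + d² (D(v, d) = d*1 + (-1 + d²) = d + (-1 + d²) = -1 + d + d²)
t = √1983/1983 (t = 1/(√1983) = √1983/1983 ≈ 0.022456)
D(-48, 38)/(-2813) + t/(-548) = (-1 + 38 + 38²)/(-2813) + (√1983/1983)/(-548) = (-1 + 38 + 1444)*(-1/2813) + (√1983/1983)*(-1/548) = 1481*(-1/2813) - √1983/1086684 = -1481/2813 - √1983/1086684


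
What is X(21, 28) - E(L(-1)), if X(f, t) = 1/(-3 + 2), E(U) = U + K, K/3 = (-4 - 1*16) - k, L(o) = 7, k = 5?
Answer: 67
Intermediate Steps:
K = -75 (K = 3*((-4 - 1*16) - 1*5) = 3*((-4 - 16) - 5) = 3*(-20 - 5) = 3*(-25) = -75)
E(U) = -75 + U (E(U) = U - 75 = -75 + U)
X(f, t) = -1 (X(f, t) = 1/(-1) = -1)
X(21, 28) - E(L(-1)) = -1 - (-75 + 7) = -1 - 1*(-68) = -1 + 68 = 67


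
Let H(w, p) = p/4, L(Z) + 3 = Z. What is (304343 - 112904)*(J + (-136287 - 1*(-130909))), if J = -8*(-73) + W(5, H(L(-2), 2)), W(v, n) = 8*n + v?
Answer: -916035615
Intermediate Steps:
L(Z) = -3 + Z
H(w, p) = p/4 (H(w, p) = p*(¼) = p/4)
W(v, n) = v + 8*n
J = 593 (J = -8*(-73) + (5 + 8*((¼)*2)) = 584 + (5 + 8*(½)) = 584 + (5 + 4) = 584 + 9 = 593)
(304343 - 112904)*(J + (-136287 - 1*(-130909))) = (304343 - 112904)*(593 + (-136287 - 1*(-130909))) = 191439*(593 + (-136287 + 130909)) = 191439*(593 - 5378) = 191439*(-4785) = -916035615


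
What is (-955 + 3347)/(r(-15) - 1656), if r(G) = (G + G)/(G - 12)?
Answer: -10764/7447 ≈ -1.4454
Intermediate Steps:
r(G) = 2*G/(-12 + G) (r(G) = (2*G)/(-12 + G) = 2*G/(-12 + G))
(-955 + 3347)/(r(-15) - 1656) = (-955 + 3347)/(2*(-15)/(-12 - 15) - 1656) = 2392/(2*(-15)/(-27) - 1656) = 2392/(2*(-15)*(-1/27) - 1656) = 2392/(10/9 - 1656) = 2392/(-14894/9) = 2392*(-9/14894) = -10764/7447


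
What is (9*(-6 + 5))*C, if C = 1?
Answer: -9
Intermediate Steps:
(9*(-6 + 5))*C = (9*(-6 + 5))*1 = (9*(-1))*1 = -9*1 = -9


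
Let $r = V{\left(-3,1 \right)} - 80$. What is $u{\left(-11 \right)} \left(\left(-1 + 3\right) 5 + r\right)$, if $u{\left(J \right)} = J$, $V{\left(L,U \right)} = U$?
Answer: $759$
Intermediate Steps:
$r = -79$ ($r = 1 - 80 = -79$)
$u{\left(-11 \right)} \left(\left(-1 + 3\right) 5 + r\right) = - 11 \left(\left(-1 + 3\right) 5 - 79\right) = - 11 \left(2 \cdot 5 - 79\right) = - 11 \left(10 - 79\right) = \left(-11\right) \left(-69\right) = 759$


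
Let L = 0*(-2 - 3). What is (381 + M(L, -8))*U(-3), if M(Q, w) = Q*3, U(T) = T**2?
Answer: 3429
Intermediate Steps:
L = 0 (L = 0*(-5) = 0)
M(Q, w) = 3*Q
(381 + M(L, -8))*U(-3) = (381 + 3*0)*(-3)**2 = (381 + 0)*9 = 381*9 = 3429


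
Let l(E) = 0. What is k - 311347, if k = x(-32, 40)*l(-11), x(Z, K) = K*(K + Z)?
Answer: -311347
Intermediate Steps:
k = 0 (k = (40*(40 - 32))*0 = (40*8)*0 = 320*0 = 0)
k - 311347 = 0 - 311347 = -311347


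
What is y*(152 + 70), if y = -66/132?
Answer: -111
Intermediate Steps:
y = -½ (y = -66*1/132 = -½ ≈ -0.50000)
y*(152 + 70) = -(152 + 70)/2 = -½*222 = -111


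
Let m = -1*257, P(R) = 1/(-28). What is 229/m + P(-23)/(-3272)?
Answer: -20979807/23545312 ≈ -0.89104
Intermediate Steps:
P(R) = -1/28
m = -257
229/m + P(-23)/(-3272) = 229/(-257) - 1/28/(-3272) = 229*(-1/257) - 1/28*(-1/3272) = -229/257 + 1/91616 = -20979807/23545312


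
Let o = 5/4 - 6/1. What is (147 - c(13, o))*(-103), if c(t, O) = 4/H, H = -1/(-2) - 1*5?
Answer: -137093/9 ≈ -15233.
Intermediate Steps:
H = -9/2 (H = -1*(-1/2) - 5 = 1/2 - 5 = -9/2 ≈ -4.5000)
o = -19/4 (o = 5*(1/4) - 6*1 = 5/4 - 6 = -19/4 ≈ -4.7500)
c(t, O) = -8/9 (c(t, O) = 4/(-9/2) = 4*(-2/9) = -8/9)
(147 - c(13, o))*(-103) = (147 - 1*(-8/9))*(-103) = (147 + 8/9)*(-103) = (1331/9)*(-103) = -137093/9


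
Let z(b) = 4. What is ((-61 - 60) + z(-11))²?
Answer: 13689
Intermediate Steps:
((-61 - 60) + z(-11))² = ((-61 - 60) + 4)² = (-121 + 4)² = (-117)² = 13689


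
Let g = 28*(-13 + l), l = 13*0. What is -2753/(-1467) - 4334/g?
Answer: 3680035/266994 ≈ 13.783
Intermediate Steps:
l = 0
g = -364 (g = 28*(-13 + 0) = 28*(-13) = -364)
-2753/(-1467) - 4334/g = -2753/(-1467) - 4334/(-364) = -2753*(-1/1467) - 4334*(-1/364) = 2753/1467 + 2167/182 = 3680035/266994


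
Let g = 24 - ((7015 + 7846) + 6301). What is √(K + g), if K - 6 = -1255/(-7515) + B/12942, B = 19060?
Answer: 17*I*√9487292527465/360219 ≈ 145.36*I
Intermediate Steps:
g = -21138 (g = 24 - (14861 + 6301) = 24 - 1*21162 = 24 - 21162 = -21138)
K = 8255921/1080657 (K = 6 + (-1255/(-7515) + 19060/12942) = 6 + (-1255*(-1/7515) + 19060*(1/12942)) = 6 + (251/1503 + 9530/6471) = 6 + 1771979/1080657 = 8255921/1080657 ≈ 7.6397)
√(K + g) = √(8255921/1080657 - 21138) = √(-22834671745/1080657) = 17*I*√9487292527465/360219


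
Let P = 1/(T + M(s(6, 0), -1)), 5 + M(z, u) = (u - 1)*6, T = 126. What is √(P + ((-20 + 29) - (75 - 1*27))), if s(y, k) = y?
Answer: 5*I*√18530/109 ≈ 6.2443*I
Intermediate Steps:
M(z, u) = -11 + 6*u (M(z, u) = -5 + (u - 1)*6 = -5 + (-1 + u)*6 = -5 + (-6 + 6*u) = -11 + 6*u)
P = 1/109 (P = 1/(126 + (-11 + 6*(-1))) = 1/(126 + (-11 - 6)) = 1/(126 - 17) = 1/109 ≈ 0.0091743)
√(P + ((-20 + 29) - (75 - 1*27))) = √(1/109 + ((-20 + 29) - (75 - 1*27))) = √(1/109 + (9 - (75 - 27))) = √(1/109 + (9 - 1*48)) = √(1/109 + (9 - 48)) = √(1/109 - 39) = √(-4250/109) = 5*I*√18530/109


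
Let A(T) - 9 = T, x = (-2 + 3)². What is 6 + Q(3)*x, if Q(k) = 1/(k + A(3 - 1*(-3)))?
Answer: 109/18 ≈ 6.0556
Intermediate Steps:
x = 1 (x = 1² = 1)
A(T) = 9 + T
Q(k) = 1/(15 + k) (Q(k) = 1/(k + (9 + (3 - 1*(-3)))) = 1/(k + (9 + (3 + 3))) = 1/(k + (9 + 6)) = 1/(k + 15) = 1/(15 + k))
6 + Q(3)*x = 6 + 1/(15 + 3) = 6 + 1/18 = 109/18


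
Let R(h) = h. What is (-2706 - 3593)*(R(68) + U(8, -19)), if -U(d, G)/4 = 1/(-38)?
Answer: -8150906/19 ≈ -4.2900e+5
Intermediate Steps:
U(d, G) = 2/19 (U(d, G) = -4/(-38) = -4*(-1/38) = 2/19)
(-2706 - 3593)*(R(68) + U(8, -19)) = (-2706 - 3593)*(68 + 2/19) = -6299*1294/19 = -8150906/19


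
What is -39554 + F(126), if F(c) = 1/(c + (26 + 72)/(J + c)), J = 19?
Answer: -726527727/18368 ≈ -39554.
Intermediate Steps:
F(c) = 1/(c + 98/(19 + c)) (F(c) = 1/(c + (26 + 72)/(19 + c)) = 1/(c + 98/(19 + c)))
-39554 + F(126) = -39554 + (19 + 126)/(98 + 126**2 + 19*126) = -39554 + 145/(98 + 15876 + 2394) = -39554 + 145/18368 = -726527727/18368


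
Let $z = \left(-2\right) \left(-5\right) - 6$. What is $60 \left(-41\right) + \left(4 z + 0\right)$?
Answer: $-2444$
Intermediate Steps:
$z = 4$ ($z = 10 - 6 = 4$)
$60 \left(-41\right) + \left(4 z + 0\right) = 60 \left(-41\right) + \left(4 \cdot 4 + 0\right) = -2460 + \left(16 + 0\right) = -2460 + 16 = -2444$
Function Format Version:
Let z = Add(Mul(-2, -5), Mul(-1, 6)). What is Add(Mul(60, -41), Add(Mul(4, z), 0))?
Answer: -2444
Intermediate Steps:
z = 4 (z = Add(10, -6) = 4)
Add(Mul(60, -41), Add(Mul(4, z), 0)) = Add(Mul(60, -41), Add(Mul(4, 4), 0)) = Add(-2460, Add(16, 0)) = Add(-2460, 16) = -2444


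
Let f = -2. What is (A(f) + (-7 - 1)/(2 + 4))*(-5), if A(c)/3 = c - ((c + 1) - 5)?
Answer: -160/3 ≈ -53.333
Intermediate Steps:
A(c) = 12 (A(c) = 3*(c - ((c + 1) - 5)) = 3*(c - ((1 + c) - 5)) = 3*(c - (-4 + c)) = 3*(c + (4 - c)) = 3*4 = 12)
(A(f) + (-7 - 1)/(2 + 4))*(-5) = (12 + (-7 - 1)/(2 + 4))*(-5) = (12 - 8/6)*(-5) = (12 - 8*⅙)*(-5) = (12 - 4/3)*(-5) = (32/3)*(-5) = -160/3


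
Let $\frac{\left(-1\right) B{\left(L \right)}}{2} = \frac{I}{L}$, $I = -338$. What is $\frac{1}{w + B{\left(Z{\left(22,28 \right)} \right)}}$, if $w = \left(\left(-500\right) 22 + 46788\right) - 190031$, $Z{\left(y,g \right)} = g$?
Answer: $- \frac{7}{1079532} \approx -6.4843 \cdot 10^{-6}$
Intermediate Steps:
$w = -154243$ ($w = \left(-11000 + 46788\right) - 190031 = 35788 - 190031 = -154243$)
$B{\left(L \right)} = \frac{676}{L}$ ($B{\left(L \right)} = - 2 \left(- \frac{338}{L}\right) = \frac{676}{L}$)
$\frac{1}{w + B{\left(Z{\left(22,28 \right)} \right)}} = \frac{1}{-154243 + \frac{676}{28}} = \frac{1}{-154243 + 676 \cdot \frac{1}{28}} = \frac{1}{-154243 + \frac{169}{7}} = \frac{1}{- \frac{1079532}{7}} = - \frac{7}{1079532}$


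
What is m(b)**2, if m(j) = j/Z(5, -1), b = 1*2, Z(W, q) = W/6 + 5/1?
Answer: 144/1225 ≈ 0.11755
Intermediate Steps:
Z(W, q) = 5 + W/6 (Z(W, q) = W*(1/6) + 5*1 = W/6 + 5 = 5 + W/6)
b = 2
m(j) = 6*j/35 (m(j) = j/(5 + (1/6)*5) = j/(5 + 5/6) = j/(35/6) = j*(6/35) = 6*j/35)
m(b)**2 = ((6/35)*2)**2 = (12/35)**2 = 144/1225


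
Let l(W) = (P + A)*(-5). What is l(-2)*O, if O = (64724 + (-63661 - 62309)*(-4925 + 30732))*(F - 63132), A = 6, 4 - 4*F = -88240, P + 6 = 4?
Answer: -2670307511273720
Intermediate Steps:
P = -2 (P = -6 + 4 = -2)
F = 22061 (F = 1 - ¼*(-88240) = 1 + 22060 = 22061)
l(W) = -20 (l(W) = (-2 + 6)*(-5) = 4*(-5) = -20)
O = 133515375563686 (O = (64724 + (-63661 - 62309)*(-4925 + 30732))*(22061 - 63132) = (64724 - 125970*25807)*(-41071) = (64724 - 3250907790)*(-41071) = -3250843066*(-41071) = 133515375563686)
l(-2)*O = -20*133515375563686 = -2670307511273720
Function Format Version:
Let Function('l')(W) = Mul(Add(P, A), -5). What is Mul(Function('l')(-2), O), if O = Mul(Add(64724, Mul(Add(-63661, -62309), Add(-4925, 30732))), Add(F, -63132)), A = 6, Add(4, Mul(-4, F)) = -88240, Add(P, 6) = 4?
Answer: -2670307511273720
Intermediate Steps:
P = -2 (P = Add(-6, 4) = -2)
F = 22061 (F = Add(1, Mul(Rational(-1, 4), -88240)) = Add(1, 22060) = 22061)
Function('l')(W) = -20 (Function('l')(W) = Mul(Add(-2, 6), -5) = Mul(4, -5) = -20)
O = 133515375563686 (O = Mul(Add(64724, Mul(Add(-63661, -62309), Add(-4925, 30732))), Add(22061, -63132)) = Mul(Add(64724, Mul(-125970, 25807)), -41071) = Mul(Add(64724, -3250907790), -41071) = Mul(-3250843066, -41071) = 133515375563686)
Mul(Function('l')(-2), O) = Mul(-20, 133515375563686) = -2670307511273720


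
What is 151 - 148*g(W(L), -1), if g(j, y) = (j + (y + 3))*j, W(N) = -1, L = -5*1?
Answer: 299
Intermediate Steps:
L = -5
g(j, y) = j*(3 + j + y) (g(j, y) = (j + (3 + y))*j = (3 + j + y)*j = j*(3 + j + y))
151 - 148*g(W(L), -1) = 151 - (-148)*(3 - 1 - 1) = 151 - (-148) = 151 - 148*(-1) = 151 + 148 = 299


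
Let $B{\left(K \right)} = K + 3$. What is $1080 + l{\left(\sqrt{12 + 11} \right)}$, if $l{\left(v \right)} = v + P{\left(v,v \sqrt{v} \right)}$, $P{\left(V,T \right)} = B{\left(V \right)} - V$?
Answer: $1083 + \sqrt{23} \approx 1087.8$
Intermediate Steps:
$B{\left(K \right)} = 3 + K$
$P{\left(V,T \right)} = 3$ ($P{\left(V,T \right)} = \left(3 + V\right) - V = 3$)
$l{\left(v \right)} = 3 + v$ ($l{\left(v \right)} = v + 3 = 3 + v$)
$1080 + l{\left(\sqrt{12 + 11} \right)} = 1080 + \left(3 + \sqrt{12 + 11}\right) = 1080 + \left(3 + \sqrt{23}\right) = 1083 + \sqrt{23}$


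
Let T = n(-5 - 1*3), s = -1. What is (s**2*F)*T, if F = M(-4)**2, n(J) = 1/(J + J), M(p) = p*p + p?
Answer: -9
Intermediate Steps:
M(p) = p + p**2 (M(p) = p**2 + p = p + p**2)
n(J) = 1/(2*J)
T = -1/16 (T = 1/(2*(-5 - 1*3)) = 1/(2*(-5 - 3)) = (1/2)/(-8) = (1/2)*(-1/8) = -1/16 ≈ -0.062500)
F = 144 (F = (-4*(1 - 4))**2 = (-4*(-3))**2 = 12**2 = 144)
(s**2*F)*T = ((-1)**2*144)*(-1/16) = (1*144)*(-1/16) = 144*(-1/16) = -9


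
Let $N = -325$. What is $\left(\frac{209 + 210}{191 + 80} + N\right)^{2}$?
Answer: $\frac{7683574336}{73441} \approx 1.0462 \cdot 10^{5}$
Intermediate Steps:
$\left(\frac{209 + 210}{191 + 80} + N\right)^{2} = \left(\frac{209 + 210}{191 + 80} - 325\right)^{2} = \left(\frac{419}{271} - 325\right)^{2} = \left(- \frac{87656}{271}\right)^{2} = \frac{7683574336}{73441}$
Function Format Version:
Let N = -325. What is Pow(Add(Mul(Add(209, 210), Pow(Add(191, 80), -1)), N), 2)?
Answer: Rational(7683574336, 73441) ≈ 1.0462e+5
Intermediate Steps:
Pow(Add(Mul(Add(209, 210), Pow(Add(191, 80), -1)), N), 2) = Pow(Add(Mul(Add(209, 210), Pow(Add(191, 80), -1)), -325), 2) = Pow(Add(Mul(419, Pow(271, -1)), -325), 2) = Pow(Add(Mul(419, Rational(1, 271)), -325), 2) = Pow(Add(Rational(419, 271), -325), 2) = Pow(Rational(-87656, 271), 2) = Rational(7683574336, 73441)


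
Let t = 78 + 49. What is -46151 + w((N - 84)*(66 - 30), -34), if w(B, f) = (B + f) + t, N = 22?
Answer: -48290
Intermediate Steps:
t = 127
w(B, f) = 127 + B + f (w(B, f) = (B + f) + 127 = 127 + B + f)
-46151 + w((N - 84)*(66 - 30), -34) = -46151 + (127 + (22 - 84)*(66 - 30) - 34) = -46151 + (127 - 62*36 - 34) = -46151 + (127 - 2232 - 34) = -46151 - 2139 = -48290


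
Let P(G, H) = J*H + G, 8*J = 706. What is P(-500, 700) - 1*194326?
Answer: -133051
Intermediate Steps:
J = 353/4 (J = (1/8)*706 = 353/4 ≈ 88.250)
P(G, H) = G + 353*H/4 (P(G, H) = 353*H/4 + G = G + 353*H/4)
P(-500, 700) - 1*194326 = (-500 + (353/4)*700) - 1*194326 = (-500 + 61775) - 194326 = 61275 - 194326 = -133051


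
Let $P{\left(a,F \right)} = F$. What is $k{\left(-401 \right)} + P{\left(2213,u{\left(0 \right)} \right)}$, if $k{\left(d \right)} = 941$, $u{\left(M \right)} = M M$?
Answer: $941$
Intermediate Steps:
$u{\left(M \right)} = M^{2}$
$k{\left(-401 \right)} + P{\left(2213,u{\left(0 \right)} \right)} = 941 + 0^{2} = 941 + 0 = 941$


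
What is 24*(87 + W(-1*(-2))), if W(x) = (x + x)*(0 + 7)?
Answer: 2760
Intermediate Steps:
W(x) = 14*x (W(x) = (2*x)*7 = 14*x)
24*(87 + W(-1*(-2))) = 24*(87 + 14*(-1*(-2))) = 24*(87 + 14*2) = 24*(87 + 28) = 24*115 = 2760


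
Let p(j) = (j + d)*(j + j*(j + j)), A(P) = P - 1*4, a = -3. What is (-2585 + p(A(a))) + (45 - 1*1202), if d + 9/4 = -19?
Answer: -25251/4 ≈ -6312.8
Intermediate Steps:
A(P) = -4 + P (A(P) = P - 4 = -4 + P)
d = -85/4 (d = -9/4 - 19 = -85/4 ≈ -21.250)
p(j) = (-85/4 + j)*(j + 2*j**2) (p(j) = (j - 85/4)*(j + j*(j + j)) = (-85/4 + j)*(j + j*(2*j)) = (-85/4 + j)*(j + 2*j**2))
(-2585 + p(A(a))) + (45 - 1*1202) = (-2585 + (-4 - 3)*(-85 - 166*(-4 - 3) + 8*(-4 - 3)**2)/4) + (45 - 1*1202) = (-2585 + (1/4)*(-7)*(-85 - 166*(-7) + 8*(-7)**2)) + (45 - 1202) = (-2585 + (1/4)*(-7)*(-85 + 1162 + 8*49)) - 1157 = (-2585 + (1/4)*(-7)*(-85 + 1162 + 392)) - 1157 = (-2585 + (1/4)*(-7)*1469) - 1157 = (-2585 - 10283/4) - 1157 = -20623/4 - 1157 = -25251/4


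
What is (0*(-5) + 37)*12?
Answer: 444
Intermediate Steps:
(0*(-5) + 37)*12 = (0 + 37)*12 = 37*12 = 444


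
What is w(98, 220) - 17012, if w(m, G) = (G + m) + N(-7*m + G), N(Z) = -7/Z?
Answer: -7779397/466 ≈ -16694.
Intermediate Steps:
w(m, G) = G + m - 7/(G - 7*m) (w(m, G) = (G + m) - 7/(-7*m + G) = (G + m) - 7/(G - 7*m) = G + m - 7/(G - 7*m))
w(98, 220) - 17012 = (-7 + (220 + 98)*(220 - 7*98))/(220 - 7*98) - 17012 = (-7 + 318*(220 - 686))/(220 - 686) - 17012 = (-7 + 318*(-466))/(-466) - 17012 = -(-7 - 148188)/466 - 17012 = -1/466*(-148195) - 17012 = 148195/466 - 17012 = -7779397/466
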